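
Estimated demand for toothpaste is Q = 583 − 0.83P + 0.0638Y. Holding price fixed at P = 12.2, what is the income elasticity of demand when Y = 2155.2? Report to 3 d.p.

At P = 12.2, Y = 2155.2: Q = 710.376.
Holding P constant, ∂Q/∂Y = 0.0638.
η_Y = (∂Q/∂Y)·(Y/Q) = 0.0638 × (2155.2/710.376) = 0.194.

0.194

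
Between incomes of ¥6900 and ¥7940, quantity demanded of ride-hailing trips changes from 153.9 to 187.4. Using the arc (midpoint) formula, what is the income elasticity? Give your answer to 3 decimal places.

ΔQ = 187.4 − 153.9 = 33.5; midpoint Q̄ = (153.9 + 187.4)/2 = 170.65.
ΔI = 7940 − 6900 = 1040; midpoint Ī = (6900 + 7940)/2 = 7420.
η = (ΔQ/Q̄) ÷ (ΔI/Ī) = (33.5/170.65) ÷ (1040/7420) = 1.401.

1.401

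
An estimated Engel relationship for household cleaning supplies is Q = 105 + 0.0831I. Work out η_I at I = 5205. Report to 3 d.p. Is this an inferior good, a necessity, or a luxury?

At I = 5205: Q = 537.536.
dQ/dI = 0.0831.
η = (dQ/dI)·(I/Q) = 0.0831 × (5205/537.536) = 0.805.
Since 0 < η < 1, the good is a necessity.

0.805 (necessity)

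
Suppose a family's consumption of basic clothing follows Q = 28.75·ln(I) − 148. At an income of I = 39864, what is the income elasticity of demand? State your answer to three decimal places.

At I = 39864: Q = 156.555.
dQ/dI = 28.75/I = 0.000721202 at this income.
η = (dQ/dI)·(I/Q) = 0.000721202 × (39864/156.555) = 0.184.

0.184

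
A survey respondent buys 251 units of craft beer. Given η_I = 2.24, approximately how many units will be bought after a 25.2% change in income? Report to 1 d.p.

392.7

%ΔQ ≈ η × %ΔI = 2.24 × 25.2% = 56.448%.
New Q ≈ 251 × (1 + 0.56448) = 392.7.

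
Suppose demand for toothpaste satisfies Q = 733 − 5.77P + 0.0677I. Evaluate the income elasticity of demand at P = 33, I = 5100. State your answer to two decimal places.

At P = 33, I = 5100: Q = 887.860.
Holding P constant, ∂Q/∂I = 0.0677.
η_I = (∂Q/∂I)·(I/Q) = 0.0677 × (5100/887.860) = 0.39.

0.39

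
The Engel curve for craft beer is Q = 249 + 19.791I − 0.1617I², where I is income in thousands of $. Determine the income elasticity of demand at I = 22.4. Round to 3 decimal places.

At I = 22.4: Q = 611.1838.
dQ/dI = 19.791 − 0.3234I = 12.54684.
η = (dQ/dI)·(I/Q) = 12.54684 × (22.4/611.1838) = 0.460.

0.460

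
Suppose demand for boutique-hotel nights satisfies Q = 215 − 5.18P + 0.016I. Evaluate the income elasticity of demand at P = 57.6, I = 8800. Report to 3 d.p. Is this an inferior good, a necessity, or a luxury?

2.452 (luxury)

At P = 57.6, I = 8800: Q = 57.432.
Holding P constant, ∂Q/∂I = 0.016.
η_I = (∂Q/∂I)·(I/Q) = 0.016 × (8800/57.432) = 2.452.
Since η > 1, this is a luxury.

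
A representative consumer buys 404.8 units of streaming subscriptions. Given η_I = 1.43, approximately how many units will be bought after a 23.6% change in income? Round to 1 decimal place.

%ΔQ ≈ η × %ΔI = 1.43 × 23.6% = 33.748%.
New Q ≈ 404.8 × (1 + 0.33748) = 541.4.

541.4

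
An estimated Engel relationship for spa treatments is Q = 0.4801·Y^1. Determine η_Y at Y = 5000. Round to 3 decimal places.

1.000

For Q = A·Y^β the income elasticity is constant and equal to β.
Here β = 1, so η = 1.000.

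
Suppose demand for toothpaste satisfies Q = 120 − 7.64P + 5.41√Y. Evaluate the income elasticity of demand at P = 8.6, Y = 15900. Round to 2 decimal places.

0.46

At P = 8.6, Y = 15900: Q = 736.471.
Holding P constant, ∂Q/∂Y = 5.41/(2√Y) = 0.021452.
η_Y = (∂Q/∂Y)·(Y/Q) = 0.021452 × (15900/736.471) = 0.46.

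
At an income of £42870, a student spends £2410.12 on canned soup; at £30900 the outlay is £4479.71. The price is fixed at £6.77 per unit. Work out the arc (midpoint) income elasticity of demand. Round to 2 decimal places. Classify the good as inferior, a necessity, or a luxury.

With a constant price, Q₁ = 2410.12/6.77 = 356.000 and Q₂ = 4479.71/6.77 = 661.700 (equivalently, work directly with expenditure since P cancels).
Midpoint %ΔQ = (4479.71 − 2410.12)/3444.92 = 0.60077; midpoint %ΔI = (30900 − 42870)/36885 = -0.32452.
η = 0.60077 / -0.32452 = -1.85.
η < 0 ⇒ inferior good.

-1.85 (inferior good)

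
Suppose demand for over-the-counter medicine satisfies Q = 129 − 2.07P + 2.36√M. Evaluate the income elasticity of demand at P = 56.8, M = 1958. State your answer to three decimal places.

At P = 56.8, M = 1958: Q = 115.852.
Holding P constant, ∂Q/∂M = 2.36/(2√M) = 0.0266671.
η_M = (∂Q/∂M)·(M/Q) = 0.0266671 × (1958/115.852) = 0.451.

0.451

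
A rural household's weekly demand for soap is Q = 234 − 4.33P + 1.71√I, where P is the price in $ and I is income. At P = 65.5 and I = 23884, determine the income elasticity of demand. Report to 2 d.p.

At P = 65.5, I = 23884: Q = 214.656.
Holding P constant, ∂Q/∂I = 1.71/(2√I) = 0.00553239.
η_I = (∂Q/∂I)·(I/Q) = 0.00553239 × (23884/214.656) = 0.62.

0.62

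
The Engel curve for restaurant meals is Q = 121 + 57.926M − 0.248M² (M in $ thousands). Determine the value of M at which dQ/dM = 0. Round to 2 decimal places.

116.79

dQ/dM = 57.926 − 0.496M.
The good is inferior where dQ/dM < 0. Setting dQ/dM = 0 gives M = 57.926 / 0.496 = 116.79.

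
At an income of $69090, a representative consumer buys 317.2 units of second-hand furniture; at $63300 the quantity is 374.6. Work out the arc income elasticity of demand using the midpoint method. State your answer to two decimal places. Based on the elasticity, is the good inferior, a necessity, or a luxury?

ΔQ = 374.6 − 317.2 = 57.4; midpoint Q̄ = (317.2 + 374.6)/2 = 345.9.
ΔI = 63300 − 69090 = -5790; midpoint Ī = (69090 + 63300)/2 = 66195.
η = (ΔQ/Q̄) ÷ (ΔI/Ī) = (57.4/345.9) ÷ (-5790/66195) = -1.90.
η < 0 ⇒ inferior good.

-1.90 (inferior good)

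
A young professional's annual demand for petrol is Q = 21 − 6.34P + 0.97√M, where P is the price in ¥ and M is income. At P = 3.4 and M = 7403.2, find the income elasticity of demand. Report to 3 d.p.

0.503

At P = 3.4, M = 7403.2: Q = 82.905.
Holding P constant, ∂Q/∂M = 0.97/(2√M) = 0.00563679.
η_M = (∂Q/∂M)·(M/Q) = 0.00563679 × (7403.2/82.905) = 0.503.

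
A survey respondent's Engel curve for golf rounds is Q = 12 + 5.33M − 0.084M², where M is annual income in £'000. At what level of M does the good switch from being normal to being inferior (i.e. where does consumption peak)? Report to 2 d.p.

31.73

dQ/dM = 5.33 − 0.168M.
The good is inferior where dQ/dM < 0. Setting dQ/dM = 0 gives M = 5.33 / 0.168 = 31.73.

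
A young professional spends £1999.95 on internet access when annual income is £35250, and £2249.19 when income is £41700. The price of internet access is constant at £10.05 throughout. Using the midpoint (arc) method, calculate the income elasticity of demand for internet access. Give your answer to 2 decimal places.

With a constant price, Q₁ = 1999.95/10.05 = 199.000 and Q₂ = 2249.19/10.05 = 223.800 (equivalently, work directly with expenditure since P cancels).
Midpoint %ΔQ = (2249.19 − 1999.95)/2124.57 = 0.11731; midpoint %ΔI = (41700 − 35250)/38475 = 0.16764.
η = 0.11731 / 0.16764 = 0.70.

0.70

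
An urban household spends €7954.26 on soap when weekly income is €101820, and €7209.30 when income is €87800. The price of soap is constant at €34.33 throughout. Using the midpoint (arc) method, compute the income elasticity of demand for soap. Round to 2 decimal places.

0.66

With a constant price, Q₁ = 7954.26/34.33 = 231.700 and Q₂ = 7209.30/34.33 = 210.000 (equivalently, work directly with expenditure since P cancels).
Midpoint %ΔQ = (7209.30 − 7954.26)/7581.78 = -0.09826; midpoint %ΔI = (87800 − 101820)/94810 = -0.14787.
η = -0.09826 / -0.14787 = 0.66.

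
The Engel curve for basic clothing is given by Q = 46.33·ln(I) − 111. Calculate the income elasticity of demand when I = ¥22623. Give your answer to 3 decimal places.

At I = 22623: Q = 353.538.
dQ/dI = 46.33/I = 0.00204792 at this income.
η = (dQ/dI)·(I/Q) = 0.00204792 × (22623/353.538) = 0.131.

0.131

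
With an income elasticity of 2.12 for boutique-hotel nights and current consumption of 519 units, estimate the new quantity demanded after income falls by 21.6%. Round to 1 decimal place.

%ΔQ ≈ η × %ΔI = 2.12 × (-21.6%) = -45.792%.
New Q ≈ 519 × (1 − 0.45792) = 281.3.

281.3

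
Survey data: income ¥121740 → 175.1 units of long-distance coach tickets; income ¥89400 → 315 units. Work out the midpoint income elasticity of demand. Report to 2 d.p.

-1.86

ΔQ = 315 − 175.1 = 139.9; midpoint Q̄ = (175.1 + 315)/2 = 245.05.
ΔI = 89400 − 121740 = -32340; midpoint Ī = (121740 + 89400)/2 = 105570.
η = (ΔQ/Q̄) ÷ (ΔI/Ī) = (139.9/245.05) ÷ (-32340/105570) = -1.86.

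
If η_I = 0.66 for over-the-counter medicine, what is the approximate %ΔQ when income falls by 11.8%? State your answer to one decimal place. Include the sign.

-7.8%

%ΔQ ≈ η × %ΔI = 0.66 × (-11.8%) = -7.8%.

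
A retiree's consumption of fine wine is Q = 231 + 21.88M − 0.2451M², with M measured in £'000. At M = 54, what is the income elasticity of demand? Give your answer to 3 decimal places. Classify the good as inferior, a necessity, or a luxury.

At M = 54: Q = 697.8084.
dQ/dM = 21.88 − 0.4902M = -4.59080.
η = (dQ/dM)·(M/Q) = -4.59080 × (54/697.8084) = -0.355.
η < 0 ⇒ inferior good.

-0.355 (inferior good)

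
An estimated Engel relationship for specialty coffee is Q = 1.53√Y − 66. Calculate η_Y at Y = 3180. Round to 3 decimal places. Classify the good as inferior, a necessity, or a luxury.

At Y = 3180: Q = 20.279.
dQ/dY = 1.53/(2√Y) = 0.0135659 at this income.
η = (dQ/dY)·(Y/Q) = 0.0135659 × (3180/20.279) = 2.127.
Since η > 1, the good is a luxury.

2.127 (luxury)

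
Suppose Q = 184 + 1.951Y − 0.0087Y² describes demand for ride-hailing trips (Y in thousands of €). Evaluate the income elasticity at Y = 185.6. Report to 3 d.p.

-0.963

At Y = 185.6: Q = 246.4136.
dQ/dY = 1.951 − 0.0174Y = -1.27844.
η = (dQ/dY)·(Y/Q) = -1.27844 × (185.6/246.4136) = -0.963.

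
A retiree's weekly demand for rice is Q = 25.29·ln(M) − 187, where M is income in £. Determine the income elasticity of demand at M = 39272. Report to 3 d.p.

At M = 39272: Q = 80.524.
dQ/dM = 25.29/M = 0.00064397 at this income.
η = (dQ/dM)·(M/Q) = 0.00064397 × (39272/80.524) = 0.314.

0.314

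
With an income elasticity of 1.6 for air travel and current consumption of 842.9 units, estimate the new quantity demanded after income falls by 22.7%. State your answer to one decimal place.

536.8

%ΔQ ≈ η × %ΔI = 1.6 × (-22.7%) = -36.32%.
New Q ≈ 842.9 × (1 − 0.3632) = 536.8.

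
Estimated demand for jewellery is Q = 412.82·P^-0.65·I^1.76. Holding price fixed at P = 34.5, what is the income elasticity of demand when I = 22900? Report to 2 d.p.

1.76

For a multiplicative demand Q = A·P^α·I^β, the income elasticity is β everywhere.
Here β = 1.76, so η = 1.76.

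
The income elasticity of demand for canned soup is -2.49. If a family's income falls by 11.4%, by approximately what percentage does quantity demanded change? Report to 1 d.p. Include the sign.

28.4%

%ΔQ ≈ η × %ΔI = -2.49 × (-11.4%) = 28.4%.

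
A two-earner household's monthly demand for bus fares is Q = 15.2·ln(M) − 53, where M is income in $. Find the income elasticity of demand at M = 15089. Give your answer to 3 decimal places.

At M = 15089: Q = 93.250.
dQ/dM = 15.2/M = 0.00100736 at this income.
η = (dQ/dM)·(M/Q) = 0.00100736 × (15089/93.250) = 0.163.

0.163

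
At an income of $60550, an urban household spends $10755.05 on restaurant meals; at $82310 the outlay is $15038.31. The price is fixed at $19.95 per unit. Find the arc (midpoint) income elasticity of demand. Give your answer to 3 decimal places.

1.090

With a constant price, Q₁ = 10755.05/19.95 = 539.100 and Q₂ = 15038.31/19.95 = 753.800 (equivalently, work directly with expenditure since P cancels).
Midpoint %ΔQ = (15038.31 − 10755.05)/12896.68 = 0.33212; midpoint %ΔI = (82310 − 60550)/71430 = 0.30463.
η = 0.33212 / 0.30463 = 1.090.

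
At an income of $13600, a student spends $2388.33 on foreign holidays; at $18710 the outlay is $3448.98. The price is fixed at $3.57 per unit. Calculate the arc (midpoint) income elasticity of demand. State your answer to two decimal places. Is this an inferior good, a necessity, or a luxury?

With a constant price, Q₁ = 2388.33/3.57 = 669.000 and Q₂ = 3448.98/3.57 = 966.101 (equivalently, work directly with expenditure since P cancels).
Midpoint %ΔQ = (3448.98 − 2388.33)/2918.66 = 0.36340; midpoint %ΔI = (18710 − 13600)/16155 = 0.31631.
η = 0.36340 / 0.31631 = 1.15.
η > 1 ⇒ luxury.

1.15 (luxury)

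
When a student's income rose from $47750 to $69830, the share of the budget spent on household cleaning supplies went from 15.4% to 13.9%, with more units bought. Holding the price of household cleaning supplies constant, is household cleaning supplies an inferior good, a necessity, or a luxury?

necessity

Quantity rises but the budget share falls as income rises, so 0 < η < 1.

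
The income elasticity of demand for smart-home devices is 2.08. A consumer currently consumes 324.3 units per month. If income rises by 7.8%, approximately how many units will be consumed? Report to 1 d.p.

%ΔQ ≈ η × %ΔI = 2.08 × 7.8% = 16.224%.
New Q ≈ 324.3 × (1 + 0.16224) = 376.9.

376.9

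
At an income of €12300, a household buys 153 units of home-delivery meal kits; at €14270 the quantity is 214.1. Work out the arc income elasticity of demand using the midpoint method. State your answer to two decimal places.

ΔQ = 214.1 − 153 = 61.1; midpoint Q̄ = (153 + 214.1)/2 = 183.55.
ΔI = 14270 − 12300 = 1970; midpoint Ī = (12300 + 14270)/2 = 13285.
η = (ΔQ/Q̄) ÷ (ΔI/Ī) = (61.1/183.55) ÷ (1970/13285) = 2.24.

2.24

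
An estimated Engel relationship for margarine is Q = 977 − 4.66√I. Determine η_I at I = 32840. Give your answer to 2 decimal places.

-3.19

At I = 32840: Q = 132.524.
dQ/dI = -4.66/(2√I) = -0.0128574 at this income.
η = (dQ/dI)·(I/Q) = -0.0128574 × (32840/132.524) = -3.19.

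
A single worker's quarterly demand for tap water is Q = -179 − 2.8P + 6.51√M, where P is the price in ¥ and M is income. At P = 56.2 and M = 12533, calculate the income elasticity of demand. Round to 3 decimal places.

0.929

At P = 56.2, M = 12533: Q = 392.440.
Holding P constant, ∂Q/∂M = 6.51/(2√M) = 0.0290753.
η_M = (∂Q/∂M)·(M/Q) = 0.0290753 × (12533/392.440) = 0.929.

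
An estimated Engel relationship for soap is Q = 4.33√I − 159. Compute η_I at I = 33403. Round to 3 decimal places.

At I = 33403: Q = 632.372.
dQ/dI = 4.33/(2√I) = 0.0118458 at this income.
η = (dQ/dI)·(I/Q) = 0.0118458 × (33403/632.372) = 0.626.

0.626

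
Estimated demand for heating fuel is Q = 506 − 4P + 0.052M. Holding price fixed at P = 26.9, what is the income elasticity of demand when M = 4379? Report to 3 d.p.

At P = 26.9, M = 4379: Q = 626.108.
Holding P constant, ∂Q/∂M = 0.052.
η_M = (∂Q/∂M)·(M/Q) = 0.052 × (4379/626.108) = 0.364.

0.364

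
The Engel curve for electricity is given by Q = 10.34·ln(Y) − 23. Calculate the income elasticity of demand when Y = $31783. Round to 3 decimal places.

0.123

At Y = 31783: Q = 84.192.
dQ/dY = 10.34/Y = 0.000325331 at this income.
η = (dQ/dY)·(Y/Q) = 0.000325331 × (31783/84.192) = 0.123.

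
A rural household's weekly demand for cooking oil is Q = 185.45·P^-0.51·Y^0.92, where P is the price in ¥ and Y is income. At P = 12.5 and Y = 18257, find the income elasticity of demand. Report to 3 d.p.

0.920

For a multiplicative demand Q = A·P^α·Y^β, the income elasticity is β everywhere.
Here β = 0.92, so η = 0.920.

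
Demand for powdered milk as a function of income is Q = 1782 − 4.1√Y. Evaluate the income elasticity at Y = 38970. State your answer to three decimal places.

At Y = 38970: Q = 972.626.
dQ/dY = -4.1/(2√Y) = -0.0103846 at this income.
η = (dQ/dY)·(Y/Q) = -0.0103846 × (38970/972.626) = -0.416.

-0.416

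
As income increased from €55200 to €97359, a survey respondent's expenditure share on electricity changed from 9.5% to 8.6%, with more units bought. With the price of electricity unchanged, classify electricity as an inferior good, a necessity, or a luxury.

necessity

Quantity rises but the budget share falls as income rises, so 0 < η < 1.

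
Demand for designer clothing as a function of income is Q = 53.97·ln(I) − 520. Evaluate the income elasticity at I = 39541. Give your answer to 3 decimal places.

At I = 39541: Q = 51.277.
dQ/dI = 53.97/I = 0.00136491 at this income.
η = (dQ/dI)·(I/Q) = 0.00136491 × (39541/51.277) = 1.053.

1.053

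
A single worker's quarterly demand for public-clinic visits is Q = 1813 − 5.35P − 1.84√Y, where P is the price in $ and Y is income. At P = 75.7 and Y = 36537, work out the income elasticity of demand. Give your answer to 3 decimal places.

At P = 75.7, Y = 36537: Q = 1056.295.
Holding P constant, ∂Q/∂Y = -1.84/(2√Y) = -0.00481306.
η_Y = (∂Q/∂Y)·(Y/Q) = -0.00481306 × (36537/1056.295) = -0.166.

-0.166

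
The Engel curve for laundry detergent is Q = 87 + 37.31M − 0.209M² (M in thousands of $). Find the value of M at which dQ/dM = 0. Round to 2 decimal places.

dQ/dM = 37.31 − 0.418M.
The good is inferior where dQ/dM < 0. Setting dQ/dM = 0 gives M = 37.31 / 0.418 = 89.26.

89.26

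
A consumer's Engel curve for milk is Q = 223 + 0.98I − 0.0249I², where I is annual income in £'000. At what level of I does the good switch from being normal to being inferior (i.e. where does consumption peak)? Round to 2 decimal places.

19.68

dQ/dI = 0.98 − 0.0498I.
The good is inferior where dQ/dI < 0. Setting dQ/dI = 0 gives I = 0.98 / 0.0498 = 19.68.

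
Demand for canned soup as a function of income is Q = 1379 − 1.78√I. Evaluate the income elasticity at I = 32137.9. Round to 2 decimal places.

At I = 32137.9: Q = 1059.899.
dQ/dI = -1.78/(2√I) = -0.00496457 at this income.
η = (dQ/dI)·(I/Q) = -0.00496457 × (32137.9/1059.899) = -0.15.

-0.15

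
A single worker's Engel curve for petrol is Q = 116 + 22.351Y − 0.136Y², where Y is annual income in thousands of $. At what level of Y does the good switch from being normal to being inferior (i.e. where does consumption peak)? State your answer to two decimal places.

82.17

dQ/dY = 22.351 − 0.272Y.
The good is inferior where dQ/dY < 0. Setting dQ/dY = 0 gives Y = 22.351 / 0.272 = 82.17.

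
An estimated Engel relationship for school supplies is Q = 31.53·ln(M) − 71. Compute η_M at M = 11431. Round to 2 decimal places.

0.14

At M = 11431: Q = 223.619.
dQ/dM = 31.53/M = 0.00275829 at this income.
η = (dQ/dM)·(M/Q) = 0.00275829 × (11431/223.619) = 0.14.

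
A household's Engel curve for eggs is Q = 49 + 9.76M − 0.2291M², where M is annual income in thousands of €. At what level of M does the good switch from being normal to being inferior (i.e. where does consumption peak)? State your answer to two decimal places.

dQ/dM = 9.76 − 0.4582M.
The good is inferior where dQ/dM < 0. Setting dQ/dM = 0 gives M = 9.76 / 0.4582 = 21.30.

21.30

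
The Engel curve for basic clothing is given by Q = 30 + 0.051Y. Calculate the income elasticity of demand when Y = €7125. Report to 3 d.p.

0.924

At Y = 7125: Q = 393.375.
dQ/dY = 0.051.
η = (dQ/dY)·(Y/Q) = 0.051 × (7125/393.375) = 0.924.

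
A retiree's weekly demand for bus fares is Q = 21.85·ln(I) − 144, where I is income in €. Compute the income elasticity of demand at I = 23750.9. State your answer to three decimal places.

At I = 23750.9: Q = 76.147.
dQ/dI = 21.85/I = 0.000919965 at this income.
η = (dQ/dI)·(I/Q) = 0.000919965 × (23750.9/76.147) = 0.287.

0.287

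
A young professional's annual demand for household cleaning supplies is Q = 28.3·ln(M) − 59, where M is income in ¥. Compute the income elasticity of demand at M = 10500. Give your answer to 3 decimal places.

0.139

At M = 10500: Q = 203.033.
dQ/dM = 28.3/M = 0.00269524 at this income.
η = (dQ/dM)·(M/Q) = 0.00269524 × (10500/203.033) = 0.139.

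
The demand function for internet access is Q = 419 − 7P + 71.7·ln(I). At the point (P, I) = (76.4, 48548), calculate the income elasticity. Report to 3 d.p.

0.109

At P = 76.4, I = 48548: Q = 657.865.
Holding P constant, ∂Q/∂I = 71.7/I = 0.00147689.
η_I = (∂Q/∂I)·(I/Q) = 0.00147689 × (48548/657.865) = 0.109.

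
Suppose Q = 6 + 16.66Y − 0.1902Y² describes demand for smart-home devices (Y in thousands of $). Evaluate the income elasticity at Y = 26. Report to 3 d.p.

At Y = 26: Q = 310.5848.
dQ/dY = 16.66 − 0.3804Y = 6.76960.
η = (dQ/dY)·(Y/Q) = 6.76960 × (26/310.5848) = 0.567.

0.567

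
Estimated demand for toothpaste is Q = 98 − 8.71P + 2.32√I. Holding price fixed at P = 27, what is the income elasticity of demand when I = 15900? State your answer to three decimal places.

At P = 27, I = 15900: Q = 155.371.
Holding P constant, ∂Q/∂I = 2.32/(2√I) = 0.0091994.
η_I = (∂Q/∂I)·(I/Q) = 0.0091994 × (15900/155.371) = 0.941.

0.941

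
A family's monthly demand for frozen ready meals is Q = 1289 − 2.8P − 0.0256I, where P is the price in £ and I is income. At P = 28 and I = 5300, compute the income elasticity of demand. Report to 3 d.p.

-0.126

At P = 28, I = 5300: Q = 1074.920.
Holding P constant, ∂Q/∂I = −0.0256.
η_I = (∂Q/∂I)·(I/Q) = -0.0256 × (5300/1074.920) = -0.126.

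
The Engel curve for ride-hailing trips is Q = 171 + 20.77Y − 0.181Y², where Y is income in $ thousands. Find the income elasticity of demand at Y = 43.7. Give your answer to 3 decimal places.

At Y = 43.7: Q = 732.9951.
dQ/dY = 20.77 − 0.362Y = 4.95060.
η = (dQ/dY)·(Y/Q) = 4.95060 × (43.7/732.9951) = 0.295.

0.295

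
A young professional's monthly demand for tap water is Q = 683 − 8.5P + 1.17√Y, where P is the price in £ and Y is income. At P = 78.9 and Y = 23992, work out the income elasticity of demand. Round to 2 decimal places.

0.47

At P = 78.9, Y = 23992: Q = 193.575.
Holding P constant, ∂Q/∂Y = 1.17/(2√Y) = 0.00377679.
η_Y = (∂Q/∂Y)·(Y/Q) = 0.00377679 × (23992/193.575) = 0.47.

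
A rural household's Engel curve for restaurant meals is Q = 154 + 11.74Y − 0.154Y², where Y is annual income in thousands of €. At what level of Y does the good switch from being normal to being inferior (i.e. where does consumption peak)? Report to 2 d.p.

dQ/dY = 11.74 − 0.308Y.
The good is inferior where dQ/dY < 0. Setting dQ/dY = 0 gives Y = 11.74 / 0.308 = 38.12.

38.12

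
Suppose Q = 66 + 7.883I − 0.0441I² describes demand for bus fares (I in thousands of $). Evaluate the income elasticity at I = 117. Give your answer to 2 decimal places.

At I = 117: Q = 384.6261.
dQ/dI = 7.883 − 0.0882I = -2.43640.
η = (dQ/dI)·(I/Q) = -2.43640 × (117/384.6261) = -0.74.

-0.74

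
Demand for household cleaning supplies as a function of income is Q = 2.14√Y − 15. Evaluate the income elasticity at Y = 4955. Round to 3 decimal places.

At Y = 4955: Q = 135.638.
dQ/dY = 2.14/(2√Y) = 0.0152006 at this income.
η = (dQ/dY)·(Y/Q) = 0.0152006 × (4955/135.638) = 0.555.

0.555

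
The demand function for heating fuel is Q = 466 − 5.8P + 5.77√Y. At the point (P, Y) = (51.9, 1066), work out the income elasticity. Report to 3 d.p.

At P = 51.9, Y = 1066: Q = 353.369.
Holding P constant, ∂Q/∂Y = 5.77/(2√Y) = 0.0883623.
η_Y = (∂Q/∂Y)·(Y/Q) = 0.0883623 × (1066/353.369) = 0.267.

0.267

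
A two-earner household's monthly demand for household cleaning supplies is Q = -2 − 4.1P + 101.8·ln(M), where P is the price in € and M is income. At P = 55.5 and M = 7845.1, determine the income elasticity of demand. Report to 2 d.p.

0.15

At P = 55.5, M = 7845.1: Q = 683.356.
Holding P constant, ∂Q/∂M = 101.8/M = 0.0129763.
η_M = (∂Q/∂M)·(M/Q) = 0.0129763 × (7845.1/683.356) = 0.15.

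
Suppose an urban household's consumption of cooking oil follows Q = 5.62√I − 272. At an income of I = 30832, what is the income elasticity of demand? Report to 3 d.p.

0.690

At I = 30832: Q = 714.818.
dQ/dI = 5.62/(2√I) = 0.0160031 at this income.
η = (dQ/dI)·(I/Q) = 0.0160031 × (30832/714.818) = 0.690.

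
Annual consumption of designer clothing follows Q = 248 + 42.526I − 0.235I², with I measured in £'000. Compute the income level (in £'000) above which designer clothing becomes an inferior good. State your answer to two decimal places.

dQ/dI = 42.526 − 0.47I.
The good is inferior where dQ/dI < 0. Setting dQ/dI = 0 gives I = 42.526 / 0.47 = 90.48.

90.48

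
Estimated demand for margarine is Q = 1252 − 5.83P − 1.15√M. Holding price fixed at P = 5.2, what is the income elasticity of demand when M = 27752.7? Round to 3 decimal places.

-0.093

At P = 5.2, M = 27752.7: Q = 1030.104.
Holding P constant, ∂Q/∂M = -1.15/(2√M) = -0.00345156.
η_M = (∂Q/∂M)·(M/Q) = -0.00345156 × (27752.7/1030.104) = -0.093.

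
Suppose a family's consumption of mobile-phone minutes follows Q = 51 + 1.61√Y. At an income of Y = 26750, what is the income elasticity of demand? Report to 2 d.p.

At Y = 26750: Q = 314.322.
dQ/dY = 1.61/(2√Y) = 0.00492191 at this income.
η = (dQ/dY)·(Y/Q) = 0.00492191 × (26750/314.322) = 0.42.

0.42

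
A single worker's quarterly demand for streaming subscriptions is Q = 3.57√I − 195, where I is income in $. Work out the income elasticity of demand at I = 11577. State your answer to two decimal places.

At I = 11577: Q = 189.119.
dQ/dI = 3.57/(2√I) = 0.0165898 at this income.
η = (dQ/dI)·(I/Q) = 0.0165898 × (11577/189.119) = 1.02.

1.02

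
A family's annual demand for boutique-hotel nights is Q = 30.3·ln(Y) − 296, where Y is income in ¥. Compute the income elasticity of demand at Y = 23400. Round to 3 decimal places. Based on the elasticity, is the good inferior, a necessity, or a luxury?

3.430 (luxury)

At Y = 23400: Q = 8.833.
dQ/dY = 30.3/Y = 0.00129487 at this income.
η = (dQ/dY)·(Y/Q) = 0.00129487 × (23400/8.833) = 3.430.
Since η > 1, the good is a luxury.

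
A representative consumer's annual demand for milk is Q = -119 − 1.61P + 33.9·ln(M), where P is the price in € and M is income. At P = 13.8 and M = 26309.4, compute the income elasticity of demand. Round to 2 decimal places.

At P = 13.8, M = 26309.4: Q = 203.805.
Holding P constant, ∂Q/∂M = 33.9/M = 0.00128851.
η_M = (∂Q/∂M)·(M/Q) = 0.00128851 × (26309.4/203.805) = 0.17.

0.17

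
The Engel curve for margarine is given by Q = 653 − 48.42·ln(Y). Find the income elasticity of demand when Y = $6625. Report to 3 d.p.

At Y = 6625: Q = 226.972.
dQ/dY = -48.42/Y = -0.00730868 at this income.
η = (dQ/dY)·(Y/Q) = -0.00730868 × (6625/226.972) = -0.213.

-0.213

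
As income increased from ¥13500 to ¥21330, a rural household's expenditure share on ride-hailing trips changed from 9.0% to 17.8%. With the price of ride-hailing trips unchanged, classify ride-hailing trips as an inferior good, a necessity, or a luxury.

The budget share rises as income rises, so η > 1.

luxury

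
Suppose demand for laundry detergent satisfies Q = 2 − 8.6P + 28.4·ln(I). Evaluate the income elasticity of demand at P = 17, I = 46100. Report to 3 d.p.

0.177

At P = 17, I = 46100: Q = 160.775.
Holding P constant, ∂Q/∂I = 28.4/I = 0.000616052.
η_I = (∂Q/∂I)·(I/Q) = 0.000616052 × (46100/160.775) = 0.177.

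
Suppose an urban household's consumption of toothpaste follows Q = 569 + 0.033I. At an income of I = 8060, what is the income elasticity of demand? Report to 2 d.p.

At I = 8060: Q = 834.980.
dQ/dI = 0.033.
η = (dQ/dI)·(I/Q) = 0.033 × (8060/834.980) = 0.32.

0.32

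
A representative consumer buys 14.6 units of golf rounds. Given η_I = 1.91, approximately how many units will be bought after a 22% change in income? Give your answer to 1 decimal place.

%ΔQ ≈ η × %ΔI = 1.91 × 22% = 42.02%.
New Q ≈ 14.6 × (1 + 0.4202) = 20.7.

20.7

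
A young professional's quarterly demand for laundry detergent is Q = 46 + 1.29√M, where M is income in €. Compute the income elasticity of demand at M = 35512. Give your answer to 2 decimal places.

At M = 35512: Q = 289.096.
dQ/dM = 1.29/(2√M) = 0.00342273 at this income.
η = (dQ/dM)·(M/Q) = 0.00342273 × (35512/289.096) = 0.42.

0.42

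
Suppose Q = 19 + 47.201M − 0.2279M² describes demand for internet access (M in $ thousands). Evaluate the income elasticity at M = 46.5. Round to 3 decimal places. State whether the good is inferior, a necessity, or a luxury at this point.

At M = 46.5: Q = 1721.0697.
dQ/dM = 47.201 − 0.4558M = 26.00630.
η = (dQ/dM)·(M/Q) = 26.00630 × (46.5/1721.0697) = 0.703.
0 < η < 1 ⇒ necessity.

0.703 (necessity)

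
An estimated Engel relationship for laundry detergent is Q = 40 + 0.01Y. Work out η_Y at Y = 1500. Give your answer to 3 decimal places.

0.273

At Y = 1500: Q = 55.000.
dQ/dY = 0.01.
η = (dQ/dY)·(Y/Q) = 0.01 × (1500/55.000) = 0.273.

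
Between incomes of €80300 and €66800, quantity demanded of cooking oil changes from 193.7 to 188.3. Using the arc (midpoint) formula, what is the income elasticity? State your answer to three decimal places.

0.154

ΔQ = 188.3 − 193.7 = -5.4; midpoint Q̄ = (193.7 + 188.3)/2 = 191.
ΔI = 66800 − 80300 = -13500; midpoint Ī = (80300 + 66800)/2 = 73550.
η = (ΔQ/Q̄) ÷ (ΔI/Ī) = (-5.4/191) ÷ (-13500/73550) = 0.154.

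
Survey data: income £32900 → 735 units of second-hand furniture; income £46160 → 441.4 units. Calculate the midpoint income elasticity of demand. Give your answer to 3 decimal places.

ΔQ = 441.4 − 735 = -293.6; midpoint Q̄ = (735 + 441.4)/2 = 588.2.
ΔI = 46160 − 32900 = 13260; midpoint Ī = (32900 + 46160)/2 = 39530.
η = (ΔQ/Q̄) ÷ (ΔI/Ī) = (-293.6/588.2) ÷ (13260/39530) = -1.488.

-1.488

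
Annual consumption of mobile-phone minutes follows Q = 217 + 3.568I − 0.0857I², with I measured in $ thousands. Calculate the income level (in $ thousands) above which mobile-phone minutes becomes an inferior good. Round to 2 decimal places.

20.82

dQ/dI = 3.568 − 0.1714I.
The good is inferior where dQ/dI < 0. Setting dQ/dI = 0 gives I = 3.568 / 0.1714 = 20.82.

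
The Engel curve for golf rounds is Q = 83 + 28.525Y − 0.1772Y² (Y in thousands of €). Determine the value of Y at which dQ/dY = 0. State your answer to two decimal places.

dQ/dY = 28.525 − 0.3544Y.
The good is inferior where dQ/dY < 0. Setting dQ/dY = 0 gives Y = 28.525 / 0.3544 = 80.49.

80.49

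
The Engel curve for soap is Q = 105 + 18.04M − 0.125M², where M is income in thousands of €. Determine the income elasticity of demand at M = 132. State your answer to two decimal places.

At M = 132: Q = 308.2800.
dQ/dM = 18.04 − 0.25M = -14.96000.
η = (dQ/dM)·(M/Q) = -14.96000 × (132/308.2800) = -6.41.

-6.41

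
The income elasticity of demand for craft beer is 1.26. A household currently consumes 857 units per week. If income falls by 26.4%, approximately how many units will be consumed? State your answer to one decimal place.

571.9

%ΔQ ≈ η × %ΔI = 1.26 × (-26.4%) = -33.264%.
New Q ≈ 857 × (1 − 0.33264) = 571.9.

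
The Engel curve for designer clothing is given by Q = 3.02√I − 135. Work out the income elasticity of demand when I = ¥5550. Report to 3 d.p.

At I = 5550: Q = 89.985.
dQ/dI = 3.02/(2√I) = 0.0202689 at this income.
η = (dQ/dI)·(I/Q) = 0.0202689 × (5550/89.985) = 1.250.

1.250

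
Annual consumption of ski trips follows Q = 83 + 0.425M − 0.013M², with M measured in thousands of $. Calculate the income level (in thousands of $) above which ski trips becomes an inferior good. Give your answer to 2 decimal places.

16.35

dQ/dM = 0.425 − 0.026M.
The good is inferior where dQ/dM < 0. Setting dQ/dM = 0 gives M = 0.425 / 0.026 = 16.35.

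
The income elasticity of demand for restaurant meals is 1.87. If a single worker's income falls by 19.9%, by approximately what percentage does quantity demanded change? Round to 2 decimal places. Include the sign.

-37.21%

%ΔQ ≈ η × %ΔI = 1.87 × (-19.9%) = -37.21%.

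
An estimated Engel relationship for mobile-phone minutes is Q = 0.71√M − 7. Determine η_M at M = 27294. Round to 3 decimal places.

At M = 27294: Q = 110.298.
dQ/dM = 0.71/(2√M) = 0.00214879 at this income.
η = (dQ/dM)·(M/Q) = 0.00214879 × (27294/110.298) = 0.532.

0.532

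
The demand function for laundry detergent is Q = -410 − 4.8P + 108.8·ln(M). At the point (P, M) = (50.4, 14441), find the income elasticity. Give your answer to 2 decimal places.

At P = 50.4, M = 14441: Q = 390.148.
Holding P constant, ∂Q/∂M = 108.8/M = 0.0075341.
η_M = (∂Q/∂M)·(M/Q) = 0.0075341 × (14441/390.148) = 0.28.

0.28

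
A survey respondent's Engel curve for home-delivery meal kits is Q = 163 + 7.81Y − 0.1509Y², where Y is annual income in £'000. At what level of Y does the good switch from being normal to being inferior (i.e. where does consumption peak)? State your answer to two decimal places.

dQ/dY = 7.81 − 0.3018Y.
The good is inferior where dQ/dY < 0. Setting dQ/dY = 0 gives Y = 7.81 / 0.3018 = 25.88.

25.88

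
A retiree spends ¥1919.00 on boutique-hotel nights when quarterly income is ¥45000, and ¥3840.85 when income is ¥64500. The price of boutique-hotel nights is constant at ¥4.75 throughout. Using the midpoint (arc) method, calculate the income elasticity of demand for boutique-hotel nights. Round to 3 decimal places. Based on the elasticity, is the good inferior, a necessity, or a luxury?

With a constant price, Q₁ = 1919.00/4.75 = 404.000 and Q₂ = 3840.85/4.75 = 808.600 (equivalently, work directly with expenditure since P cancels).
Midpoint %ΔQ = (3840.85 − 1919.00)/2879.93 = 0.66733; midpoint %ΔI = (64500 − 45000)/54750 = 0.35616.
η = 0.66733 / 0.35616 = 1.874.
η > 1 ⇒ luxury.

1.874 (luxury)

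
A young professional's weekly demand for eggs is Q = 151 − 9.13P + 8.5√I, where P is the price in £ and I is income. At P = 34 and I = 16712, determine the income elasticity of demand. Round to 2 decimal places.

At P = 34, I = 16712: Q = 939.417.
Holding P constant, ∂Q/∂I = 8.5/(2√I) = 0.0328757.
η_I = (∂Q/∂I)·(I/Q) = 0.0328757 × (16712/939.417) = 0.58.

0.58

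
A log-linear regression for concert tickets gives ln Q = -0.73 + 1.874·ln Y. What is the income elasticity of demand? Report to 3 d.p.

In a log-linear demand, the coefficient on ln Y is the income elasticity.
So η = 1.874.

1.874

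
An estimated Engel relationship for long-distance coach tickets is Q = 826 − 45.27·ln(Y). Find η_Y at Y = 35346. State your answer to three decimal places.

At Y = 35346: Q = 351.890.
dQ/dY = -45.27/Y = -0.00128077 at this income.
η = (dQ/dY)·(Y/Q) = -0.00128077 × (35346/351.890) = -0.129.

-0.129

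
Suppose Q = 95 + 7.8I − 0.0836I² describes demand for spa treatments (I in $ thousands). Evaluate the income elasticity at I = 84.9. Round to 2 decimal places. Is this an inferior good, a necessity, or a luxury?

At I = 84.9: Q = 154.6304.
dQ/dI = 7.8 − 0.1672I = -6.39528.
η = (dQ/dI)·(I/Q) = -6.39528 × (84.9/154.6304) = -3.51.
η < 0 ⇒ inferior good.

-3.51 (inferior good)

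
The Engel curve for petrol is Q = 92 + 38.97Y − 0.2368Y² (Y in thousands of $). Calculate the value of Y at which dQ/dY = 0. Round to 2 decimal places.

dQ/dY = 38.97 − 0.4736Y.
The good is inferior where dQ/dY < 0. Setting dQ/dY = 0 gives Y = 38.97 / 0.4736 = 82.28.

82.28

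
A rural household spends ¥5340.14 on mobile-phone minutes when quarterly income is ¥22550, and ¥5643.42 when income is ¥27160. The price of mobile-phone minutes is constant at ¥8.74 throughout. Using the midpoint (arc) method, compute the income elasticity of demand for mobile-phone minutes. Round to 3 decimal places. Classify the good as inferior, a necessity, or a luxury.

With a constant price, Q₁ = 5340.14/8.74 = 611.000 and Q₂ = 5643.42/8.74 = 645.700 (equivalently, work directly with expenditure since P cancels).
Midpoint %ΔQ = (5643.42 − 5340.14)/5491.78 = 0.05522; midpoint %ΔI = (27160 − 22550)/24855 = 0.18548.
η = 0.05522 / 0.18548 = 0.298.
0 < η < 1 ⇒ necessity.

0.298 (necessity)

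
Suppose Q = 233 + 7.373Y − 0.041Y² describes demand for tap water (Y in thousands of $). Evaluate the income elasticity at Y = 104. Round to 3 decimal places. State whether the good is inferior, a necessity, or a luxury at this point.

At Y = 104: Q = 556.3360.
dQ/dY = 7.373 − 0.082Y = -1.15500.
η = (dQ/dY)·(Y/Q) = -1.15500 × (104/556.3360) = -0.216.
η < 0 ⇒ inferior good.

-0.216 (inferior good)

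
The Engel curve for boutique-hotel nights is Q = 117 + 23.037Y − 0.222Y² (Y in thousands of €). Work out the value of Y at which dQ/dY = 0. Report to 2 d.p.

51.89

dQ/dY = 23.037 − 0.444Y.
The good is inferior where dQ/dY < 0. Setting dQ/dY = 0 gives Y = 23.037 / 0.444 = 51.89.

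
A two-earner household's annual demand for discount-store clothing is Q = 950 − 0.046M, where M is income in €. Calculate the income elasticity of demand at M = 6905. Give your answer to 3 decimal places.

At M = 6905: Q = 632.370.
dQ/dM = −0.046.
η = (dQ/dM)·(M/Q) = -0.046 × (6905/632.370) = -0.502.

-0.502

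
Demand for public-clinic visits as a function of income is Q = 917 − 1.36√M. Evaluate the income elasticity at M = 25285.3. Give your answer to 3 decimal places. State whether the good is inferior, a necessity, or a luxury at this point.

At M = 25285.3: Q = 700.742.
dQ/dM = -1.36/(2√M) = -0.00427637 at this income.
η = (dQ/dM)·(M/Q) = -0.00427637 × (25285.3/700.742) = -0.154.
Since η < 0, the good is an inferior good.

-0.154 (inferior good)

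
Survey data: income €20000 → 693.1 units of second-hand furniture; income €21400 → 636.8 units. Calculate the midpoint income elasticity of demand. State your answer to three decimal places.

-1.252

ΔQ = 636.8 − 693.1 = -56.3; midpoint Q̄ = (693.1 + 636.8)/2 = 664.95.
ΔI = 21400 − 20000 = 1400; midpoint Ī = (20000 + 21400)/2 = 20700.
η = (ΔQ/Q̄) ÷ (ΔI/Ī) = (-56.3/664.95) ÷ (1400/20700) = -1.252.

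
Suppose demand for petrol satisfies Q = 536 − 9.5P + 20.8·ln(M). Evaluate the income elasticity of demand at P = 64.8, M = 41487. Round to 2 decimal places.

0.15

At P = 64.8, M = 41487: Q = 141.569.
Holding P constant, ∂Q/∂M = 20.8/M = 0.000501362.
η_M = (∂Q/∂M)·(M/Q) = 0.000501362 × (41487/141.569) = 0.15.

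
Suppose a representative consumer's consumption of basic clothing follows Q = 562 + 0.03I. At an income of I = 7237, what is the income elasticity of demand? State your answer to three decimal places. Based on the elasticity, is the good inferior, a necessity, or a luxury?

At I = 7237: Q = 779.110.
dQ/dI = 0.03.
η = (dQ/dI)·(I/Q) = 0.03 × (7237/779.110) = 0.279.
Since 0 < η < 1, the good is a necessity.

0.279 (necessity)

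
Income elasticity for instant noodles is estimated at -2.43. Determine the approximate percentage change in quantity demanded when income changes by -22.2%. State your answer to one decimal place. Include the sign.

%ΔQ ≈ η × %ΔI = -2.43 × (-22.2%) = 53.9%.

53.9%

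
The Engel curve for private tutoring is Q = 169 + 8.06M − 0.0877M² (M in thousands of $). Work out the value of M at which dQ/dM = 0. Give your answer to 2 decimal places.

45.95

dQ/dM = 8.06 − 0.1754M.
The good is inferior where dQ/dM < 0. Setting dQ/dM = 0 gives M = 8.06 / 0.1754 = 45.95.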